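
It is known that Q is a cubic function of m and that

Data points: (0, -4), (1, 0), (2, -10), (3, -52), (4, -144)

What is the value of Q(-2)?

Write Q(m) = am³ + bm² + cm + d; the 5 given values yield a linear system in the 4 coefficients.
Solving, Q(m) = -3m³ + 2m² + 5m - 4.
Then Q(-2) = 18.

18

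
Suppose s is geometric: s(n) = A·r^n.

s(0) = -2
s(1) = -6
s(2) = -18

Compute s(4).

Consecutive ratio: -6/(-2) = 3, and -18/(-6) = 3, so r = 3.
Then A·3^0 = -2 gives A = -2, and s(n) = -2·3^n.
s(4) = -2·3^4 = -162.

-162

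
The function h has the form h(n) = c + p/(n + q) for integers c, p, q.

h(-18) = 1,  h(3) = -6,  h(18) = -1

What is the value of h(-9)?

(h(n) − c)(n + q) = p for each data point; the three points give a linear system in c and q, then p follows.
Solving: c = 0, q = 0, p = -18, so h(n) = -18/(n + 0).
Then h(-9) = 0 − 18/(-9) = 2.

2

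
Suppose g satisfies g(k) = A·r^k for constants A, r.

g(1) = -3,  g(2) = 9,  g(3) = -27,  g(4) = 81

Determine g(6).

Consecutive ratio: 9/(-3) = -3, and -27/9 = -3, so r = -3.
Then A·(-3)^1 = -3 gives A = 1, and g(k) = 1·(-3)^k.
g(6) = 1·(-3)^6 = 729.

729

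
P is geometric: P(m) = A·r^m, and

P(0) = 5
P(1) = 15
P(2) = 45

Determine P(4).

Consecutive ratio: 15/5 = 3, and 45/15 = 3, so r = 3.
Then A·3^0 = 5 gives A = 5, and P(m) = 5·3^m.
P(4) = 5·3^4 = 405.

405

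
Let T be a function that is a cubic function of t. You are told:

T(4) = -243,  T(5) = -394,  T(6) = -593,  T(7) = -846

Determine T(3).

-134

Write T(t) = at³ + bt² + ct + d; the 4 given values yield a linear system in the 4 coefficients.
Solving, T(t) = -t³ - 9t² - 9t + 1.
Then T(3) = -134.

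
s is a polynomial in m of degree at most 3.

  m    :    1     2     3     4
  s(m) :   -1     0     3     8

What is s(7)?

35

Write s(m) = am³ + bm² + cm + d; the 4 given values yield a linear system in the 4 coefficients.
Solving, the leading coefficient vanishes, and s(m) = m² - 2m.
Then s(7) = 35.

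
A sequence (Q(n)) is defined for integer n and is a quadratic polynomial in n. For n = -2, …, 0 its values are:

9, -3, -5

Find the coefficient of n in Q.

Write Q(n) = an² + bn + c; the 3 given values yield a linear system in the 3 coefficients.
Solving, Q(n) = 5n² + 3n - 5.
The coefficient of n is 3.

3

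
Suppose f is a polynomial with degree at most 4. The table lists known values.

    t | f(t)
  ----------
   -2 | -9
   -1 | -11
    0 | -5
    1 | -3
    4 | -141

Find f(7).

-747

Write f(t) = at^4 + bt³ + ct² + dt + e; the 5 given values yield a linear system in the 5 coefficients.
Solving, the leading coefficient vanishes, and f(t) = -2t³ - 2t² + 6t - 5.
Then f(7) = -747.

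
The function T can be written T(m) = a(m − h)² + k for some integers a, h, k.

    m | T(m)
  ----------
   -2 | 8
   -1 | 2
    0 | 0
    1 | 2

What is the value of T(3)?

18

First differences -6, -2, 2; second difference 4 = 2a, so a = 2.
Expanding, the m-coefficient is −2ah = -4h; matching it to the data gives h = 0, and then k = 0.
So T(m) = 2(m + 0)² + 0.
T(3) = 2·3² + 0 = 18.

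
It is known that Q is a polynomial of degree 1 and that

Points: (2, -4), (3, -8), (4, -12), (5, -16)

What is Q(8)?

-28

Write Q(t) = at + b; the 4 given values yield a linear system in the 2 coefficients.
Solving, Q(t) = -4t + 4.
Then Q(8) = -28.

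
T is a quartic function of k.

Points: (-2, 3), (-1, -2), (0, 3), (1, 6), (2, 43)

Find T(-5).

Write T(k) = ak^4 + bk³ + ck² + dk + e; the 5 given values yield a linear system in the 5 coefficients.
Solving, T(k) = 2k^4 + 2k³ - 3k² + 2k + 3.
Then T(-5) = 918.

918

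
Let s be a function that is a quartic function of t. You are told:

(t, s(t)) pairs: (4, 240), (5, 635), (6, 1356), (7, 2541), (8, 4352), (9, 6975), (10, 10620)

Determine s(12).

Write s(t) = at^4 + bt³ + ct² + dt + e; the 7 given values yield a linear system in the 5 coefficients.
Solving, s(t) = t^4 + t³ - 3t² - 8t.
Then s(12) = 21936.

21936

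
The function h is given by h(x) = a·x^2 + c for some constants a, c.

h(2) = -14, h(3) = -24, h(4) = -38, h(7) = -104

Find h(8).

-134

From h(2) = -14 and h(3) = -24: 4a + c = -14 and 9a + c = -24.
Subtracting: 5a = -10, so a = -2; then c = -14 − (-2)·4 = -6.
So h(x) = -2x² − 6, and h(8) = -134.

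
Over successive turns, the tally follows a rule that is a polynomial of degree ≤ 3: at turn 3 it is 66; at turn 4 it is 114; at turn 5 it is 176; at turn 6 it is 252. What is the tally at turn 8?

446

Write the value at k as f(k).
Write f(k) = ak³ + bk² + ck + d; the 4 given values yield a linear system in the 4 coefficients.
Solving, the leading coefficient vanishes, and f(k) = 7k² - k + 6.
Then f(8) = 446.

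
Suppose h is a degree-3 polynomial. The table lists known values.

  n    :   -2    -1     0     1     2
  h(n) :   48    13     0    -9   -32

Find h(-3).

123

Write h(n) = an³ + bn² + cn + d; the 5 given values yield a linear system in the 4 coefficients.
Solving, h(n) = -3n³ + 2n² - 8n.
Then h(-3) = 123.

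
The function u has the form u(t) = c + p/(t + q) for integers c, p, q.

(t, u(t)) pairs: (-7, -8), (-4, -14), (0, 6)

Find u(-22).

(u(t) − c)(t + q) = p for each data point; the three points give a linear system in c and q, then p follows.
Solving: c = -4, q = 2, p = 20, so u(t) = -4 + 20/(t + 2).
Then u(-22) = -4 + 20/(-20) = -5.

-5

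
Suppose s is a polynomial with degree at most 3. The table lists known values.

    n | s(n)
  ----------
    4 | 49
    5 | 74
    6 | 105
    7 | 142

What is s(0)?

9

First differences: 25, 31, 37. Second differences: 6, 6.
Level-2 differences are constant, so s has degree 2.
Fitting a degree-2 polynomial gives s(n) = 3n² - 2n + 9.
The constant term is s(0) = 9.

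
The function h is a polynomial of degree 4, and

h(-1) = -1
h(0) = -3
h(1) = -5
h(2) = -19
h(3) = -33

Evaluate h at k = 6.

405

Write h(k) = ak^4 + bk³ + ck² + dk + e; the 5 given values yield a linear system in the 5 coefficients.
Solving, h(k) = k^4 - 4k³ - k² + 2k - 3.
Then h(6) = 405.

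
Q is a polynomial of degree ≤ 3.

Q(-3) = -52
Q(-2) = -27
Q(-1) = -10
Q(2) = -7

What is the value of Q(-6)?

-175

Write Q(n) = an³ + bn² + cn + d; the 4 given values yield a linear system in the 4 coefficients.
Solving, the leading coefficient vanishes, and Q(n) = -4n² + 5n - 1.
Then Q(-6) = -175.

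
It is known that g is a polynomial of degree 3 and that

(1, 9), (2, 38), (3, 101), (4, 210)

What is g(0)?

Write g(x) = ax³ + bx² + cx + d; the 4 given values yield a linear system in the 4 coefficients.
Solving, g(x) = 2x³ + 5x² + 2.
Then g(0) = 2.

2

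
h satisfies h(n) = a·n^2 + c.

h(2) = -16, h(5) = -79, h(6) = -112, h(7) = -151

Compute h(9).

-247

From h(2) = -16 and h(5) = -79: 4a + c = -16 and 25a + c = -79.
Subtracting: 21a = -63, so a = -3; then c = -16 − (-3)·4 = -4.
So h(n) = -3n² − 4, and h(9) = -247.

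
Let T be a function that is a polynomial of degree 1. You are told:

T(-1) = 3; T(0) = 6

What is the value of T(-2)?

0

Write T(m) = am + b; the 2 given values yield a linear system in the 2 coefficients.
Solving, T(m) = 3m + 6.
Then T(-2) = 0.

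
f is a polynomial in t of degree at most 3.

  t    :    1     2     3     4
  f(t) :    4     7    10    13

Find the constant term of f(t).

First differences: 3, 3, 3.
Level-1 differences are constant, so f has degree 1.
Fitting a degree-1 polynomial gives f(t) = 3t + 1.
The constant term is f(0) = 1.

1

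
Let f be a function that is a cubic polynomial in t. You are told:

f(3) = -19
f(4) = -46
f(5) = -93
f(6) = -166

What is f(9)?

Write f(t) = at³ + bt² + ct + d; the 4 given values yield a linear system in the 4 coefficients.
Solving, f(t) = -t³ + 2t² - 4t + 2.
Then f(9) = -601.

-601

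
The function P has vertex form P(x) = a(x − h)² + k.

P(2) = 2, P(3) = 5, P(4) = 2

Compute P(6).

-22

First differences 3, -3; second difference -6 = 2a, so a = -3.
Expanding, the x-coefficient is −2ah = 6h; matching it to the data gives h = 3, and then k = 5.
So P(x) = -3(x − 3)² + 5.
P(6) = -3·3² + 5 = -22.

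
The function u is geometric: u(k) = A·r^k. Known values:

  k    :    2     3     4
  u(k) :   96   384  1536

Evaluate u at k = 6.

24576

Consecutive ratio: 384/96 = 4, and 1536/384 = 4, so r = 4.
Then A·4^2 = 96 gives A = 6, and u(k) = 6·4^k.
u(6) = 6·4^6 = 24576.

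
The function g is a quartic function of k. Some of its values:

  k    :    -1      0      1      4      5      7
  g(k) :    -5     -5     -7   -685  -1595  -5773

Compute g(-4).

Write g(k) = ak^4 + bk³ + ck² + dk + e; the 6 given values yield a linear system in the 5 coefficients.
Solving, g(k) = -2k^4 - 3k³ + k² + 2k - 5.
Then g(-4) = -317.

-317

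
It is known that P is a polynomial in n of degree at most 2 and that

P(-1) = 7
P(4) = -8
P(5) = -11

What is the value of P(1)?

1

Write P(n) = an² + bn + c; the 3 given values yield a linear system in the 3 coefficients.
Solving, the leading coefficient vanishes, and P(n) = -3n + 4.
Then P(1) = 1.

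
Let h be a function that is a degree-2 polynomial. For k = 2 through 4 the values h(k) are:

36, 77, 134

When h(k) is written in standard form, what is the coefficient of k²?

Write h(k) = ak² + bk + c; the 3 given values yield a linear system in the 3 coefficients.
Solving, h(k) = 8k² + k + 2.
The coefficient of k² is 8.

8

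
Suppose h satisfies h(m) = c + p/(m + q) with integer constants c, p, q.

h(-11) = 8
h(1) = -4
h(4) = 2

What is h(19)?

(h(m) − c)(m + q) = p for each data point; the three points give a linear system in c and q, then p follows.
Solving: c = 6, q = 1, p = -20, so h(m) = 6 − 20/(m + 1).
Then h(19) = 6 − 20/20 = 5.

5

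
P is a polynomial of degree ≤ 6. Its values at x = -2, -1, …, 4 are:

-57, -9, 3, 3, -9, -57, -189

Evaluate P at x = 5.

First differences: 48, 12, 0, -12, -48, -132. Second differences: -36, -12, -12, -36, -84. Third differences: 24, 0, -24, -48. Fourth differences: -24, -24, -24.
Level-4 differences are constant, so P has degree 4.
Fitting a degree-4 polynomial gives P(x) = -x^4 + 2x³ - 5x² + 4x + 3.
Then P(5) = -477.

-477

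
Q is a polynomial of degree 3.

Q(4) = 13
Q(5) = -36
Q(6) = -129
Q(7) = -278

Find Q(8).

-495

Write Q(k) = ak³ + bk² + ck + d; the 4 given values yield a linear system in the 4 coefficients.
Solving, Q(k) = -2k³ + 8k² + k + 9.
Then Q(8) = -495.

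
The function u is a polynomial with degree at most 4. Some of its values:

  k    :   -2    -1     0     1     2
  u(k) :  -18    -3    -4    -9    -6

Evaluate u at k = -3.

-61

First differences: 15, -1, -5, 3. Second differences: -16, -4, 8. Third differences: 12, 12.
Level-3 differences are constant, so u has degree 3.
Fitting a degree-3 polynomial gives u(k) = 2k³ - 2k² - 5k - 4.
Then u(-3) = -61.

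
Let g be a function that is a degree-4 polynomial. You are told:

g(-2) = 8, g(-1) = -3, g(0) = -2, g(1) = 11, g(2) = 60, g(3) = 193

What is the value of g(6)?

1936

First differences: -11, 1, 13, 49, 133. Second differences: 12, 12, 36, 84. Third differences: 0, 24, 48. Fourth differences: 24, 24.
Level-4 differences are constant, so g has degree 4.
Fitting a degree-4 polynomial gives g(k) = k^4 + 2k³ + 5k² + 5k - 2.
Then g(6) = 1936.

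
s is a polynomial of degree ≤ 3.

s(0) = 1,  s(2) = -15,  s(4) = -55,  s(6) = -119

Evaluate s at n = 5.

-84

Write s(n) = an³ + bn² + cn + d; the 4 given values yield a linear system in the 4 coefficients.
Solving, the leading coefficient vanishes, and s(n) = -3n² - 2n + 1.
Then s(5) = -84.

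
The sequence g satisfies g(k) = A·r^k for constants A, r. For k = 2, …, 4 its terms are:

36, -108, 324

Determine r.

Consecutive ratio: -108/36 = -3, and 324/(-108) = -3, so r = -3.
Then A·(-3)^2 = 36 gives A = 4, and g(k) = 4·(-3)^k.

-3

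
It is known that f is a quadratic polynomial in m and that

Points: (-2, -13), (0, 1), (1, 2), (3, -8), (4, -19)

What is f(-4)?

-43

Write f(m) = am² + bm + c; the 5 given values yield a linear system in the 3 coefficients.
Solving, f(m) = -2m² + 3m + 1.
Then f(-4) = -43.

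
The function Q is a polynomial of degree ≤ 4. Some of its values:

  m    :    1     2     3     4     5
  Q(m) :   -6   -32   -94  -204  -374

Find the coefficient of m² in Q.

-6

First differences: -26, -62, -110, -170. Second differences: -36, -48, -60. Third differences: -12, -12.
Level-3 differences are constant, so Q has degree 3.
Fitting a degree-3 polynomial gives Q(m) = -2m³ - 6m² + 6m - 4.
The coefficient of m² is -6.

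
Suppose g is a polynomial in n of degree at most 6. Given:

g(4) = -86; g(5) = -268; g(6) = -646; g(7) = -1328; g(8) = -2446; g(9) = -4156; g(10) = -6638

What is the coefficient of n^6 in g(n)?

First differences: -182, -378, -682, -1118, -1710, -2482. Second differences: -196, -304, -436, -592, -772. Third differences: -108, -132, -156, -180. Fourth differences: -24, -24, -24.
Level-4 differences are constant, so g has degree 4.
Fitting a degree-4 polynomial gives g(n) = -n^4 + 4n³ - 7n² + 6n + 2.
The coefficient of n^6 is 0.

0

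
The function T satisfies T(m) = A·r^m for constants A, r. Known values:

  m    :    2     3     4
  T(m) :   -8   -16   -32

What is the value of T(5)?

Consecutive ratio: -16/(-8) = 2, and -32/(-16) = 2, so r = 2.
Then A·2^2 = -8 gives A = -2, and T(m) = -2·2^m.
T(5) = -2·2^5 = -64.

-64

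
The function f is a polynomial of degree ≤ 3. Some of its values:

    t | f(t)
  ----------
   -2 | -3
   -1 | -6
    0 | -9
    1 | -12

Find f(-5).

6

Write f(t) = at³ + bt² + ct + d; the 4 given values yield a linear system in the 4 coefficients.
Solving, the top 2 coefficients vanish, and f(t) = -3t - 9.
Then f(-5) = 6.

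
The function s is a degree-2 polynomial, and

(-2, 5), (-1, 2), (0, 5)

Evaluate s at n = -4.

29

Write s(n) = an² + bn + c; the 3 given values yield a linear system in the 3 coefficients.
Solving, s(n) = 3n² + 6n + 5.
Then s(-4) = 29.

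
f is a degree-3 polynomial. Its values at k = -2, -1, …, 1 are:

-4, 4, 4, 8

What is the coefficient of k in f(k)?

Write f(k) = ak³ + bk² + ck + d; the 4 given values yield a linear system in the 4 coefficients.
Solving, f(k) = 2k³ + 2k² + 4.
The coefficient of k is 0.

0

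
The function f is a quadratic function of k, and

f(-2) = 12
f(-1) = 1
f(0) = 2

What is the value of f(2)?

Write f(k) = ak² + bk + c; the 3 given values yield a linear system in the 3 coefficients.
Solving, f(k) = 6k² + 7k + 2.
Then f(2) = 40.

40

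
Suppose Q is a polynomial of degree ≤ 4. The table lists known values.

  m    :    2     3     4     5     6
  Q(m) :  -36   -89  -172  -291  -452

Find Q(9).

-1247

First differences: -53, -83, -119, -161. Second differences: -30, -36, -42. Third differences: -6, -6.
Level-3 differences are constant, so Q has degree 3.
Fitting a degree-3 polynomial gives Q(m) = -m³ - 6m² - 4m + 4.
Then Q(9) = -1247.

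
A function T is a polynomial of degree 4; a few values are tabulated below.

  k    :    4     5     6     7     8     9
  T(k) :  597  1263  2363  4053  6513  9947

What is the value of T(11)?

First differences: 666, 1100, 1690, 2460, 3434. Second differences: 434, 590, 770, 974. Third differences: 156, 180, 204. Fourth differences: 24, 24.
Level-4 differences are constant, so T has degree 4.
Fitting a degree-4 polynomial gives T(k) = k^4 + 4k³ + 6k² - k - 7.
Then T(11) = 20673.

20673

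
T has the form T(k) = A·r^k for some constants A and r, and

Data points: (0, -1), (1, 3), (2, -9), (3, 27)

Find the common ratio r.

Consecutive ratio: 3/(-1) = -3, and -9/3 = -3, so r = -3.
Then A·(-3)^0 = -1 gives A = -1, and T(k) = -1·(-3)^k.

-3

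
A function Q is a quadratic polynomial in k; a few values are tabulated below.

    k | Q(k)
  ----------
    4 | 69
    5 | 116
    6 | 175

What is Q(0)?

1

Write Q(k) = ak² + bk + c; the 3 given values yield a linear system in the 3 coefficients.
Solving, Q(k) = 6k² - 7k + 1.
The constant term is Q(0) = 1.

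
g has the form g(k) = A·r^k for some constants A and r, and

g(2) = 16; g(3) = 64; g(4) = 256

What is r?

Consecutive ratio: 64/16 = 4, and 256/64 = 4, so r = 4.
Then A·4^2 = 16 gives A = 1, and g(k) = 1·4^k.

4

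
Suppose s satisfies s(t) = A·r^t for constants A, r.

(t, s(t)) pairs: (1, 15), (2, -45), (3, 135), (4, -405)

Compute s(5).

Consecutive ratio: -45/15 = -3, and 135/(-45) = -3, so r = -3.
Then A·(-3)^1 = 15 gives A = -5, and s(t) = -5·(-3)^t.
s(5) = -5·(-3)^5 = 1215.

1215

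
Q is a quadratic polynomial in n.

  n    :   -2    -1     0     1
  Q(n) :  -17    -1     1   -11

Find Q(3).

Write Q(n) = an² + bn + c; the 4 given values yield a linear system in the 3 coefficients.
Solving, Q(n) = -7n² - 5n + 1.
Then Q(3) = -77.

-77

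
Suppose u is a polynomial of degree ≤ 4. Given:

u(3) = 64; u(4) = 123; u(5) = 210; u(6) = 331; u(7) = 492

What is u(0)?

First differences: 59, 87, 121, 161. Second differences: 28, 34, 40. Third differences: 6, 6.
Level-3 differences are constant, so u has degree 3.
Fitting a degree-3 polynomial gives u(t) = t³ + 2t² + 8t - 5.
The constant term is u(0) = -5.

-5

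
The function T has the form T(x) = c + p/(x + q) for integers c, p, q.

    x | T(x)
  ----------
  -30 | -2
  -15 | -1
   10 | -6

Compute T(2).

(T(x) − c)(x + q) = p for each data point; the three points give a linear system in c and q, then p follows.
Solving: c = -3, q = 0, p = -30, so T(x) = -3 − 30/(x + 0).
Then T(2) = -3 − 30/2 = -18.

-18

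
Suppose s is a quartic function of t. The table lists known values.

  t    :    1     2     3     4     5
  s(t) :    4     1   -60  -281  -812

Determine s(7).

-3644

Write s(t) = at^4 + bt³ + ct² + dt + e; the 5 given values yield a linear system in the 5 coefficients.
Solving, s(t) = -2t^4 + 3t³ + 3t² - 3t + 3.
Then s(7) = -3644.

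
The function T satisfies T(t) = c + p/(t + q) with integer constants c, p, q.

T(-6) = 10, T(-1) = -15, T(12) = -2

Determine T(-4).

(T(t) − c)(t + q) = p for each data point; the three points give a linear system in c and q, then p follows.
Solving: c = 0, q = 3, p = -30, so T(t) = -30/(t + 3).
Then T(-4) = 0 − 30/(-1) = 30.

30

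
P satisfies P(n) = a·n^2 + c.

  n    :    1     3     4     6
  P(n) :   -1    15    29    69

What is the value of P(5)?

From P(1) = -1 and P(3) = 15: 1a + c = -1 and 9a + c = 15.
Subtracting: 8a = 16, so a = 2; then c = -1 − 2·1 = -3.
So P(n) = 2n² − 3, and P(5) = 47.

47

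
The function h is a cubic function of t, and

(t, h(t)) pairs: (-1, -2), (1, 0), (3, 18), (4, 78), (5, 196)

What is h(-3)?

-132

Write h(t) = at³ + bt² + ct + d; the 5 given values yield a linear system in the 4 coefficients.
Solving, h(t) = 3t³ - 7t² - 2t + 6.
Then h(-3) = -132.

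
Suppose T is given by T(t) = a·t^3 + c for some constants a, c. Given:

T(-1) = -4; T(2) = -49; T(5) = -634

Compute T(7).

From T(-1) = -4 and T(2) = -49: -1a + c = -4 and 8a + c = -49.
Subtracting: 9a = -45, so a = -5; then c = -4 − (-5)·(-1) = -9.
So T(t) = -5t³ − 9, and T(7) = -1724.

-1724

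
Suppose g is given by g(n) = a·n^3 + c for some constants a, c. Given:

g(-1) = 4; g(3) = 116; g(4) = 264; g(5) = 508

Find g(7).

From g(-1) = 4 and g(3) = 116: -1a + c = 4 and 27a + c = 116.
Subtracting: 28a = 112, so a = 4; then c = 4 − 4·(-1) = 8.
So g(n) = 4n³ + 8, and g(7) = 1380.

1380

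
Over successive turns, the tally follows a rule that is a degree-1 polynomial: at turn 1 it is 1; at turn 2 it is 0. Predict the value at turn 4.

-2

Write the value at t as Q(t).
Write Q(t) = at + b; the 2 given values yield a linear system in the 2 coefficients.
Solving, Q(t) = -t + 2.
Then Q(4) = -2.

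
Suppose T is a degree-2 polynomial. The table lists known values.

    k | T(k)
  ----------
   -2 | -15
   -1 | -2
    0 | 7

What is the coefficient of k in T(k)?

Write T(k) = ak² + bk + c; the 3 given values yield a linear system in the 3 coefficients.
Solving, T(k) = -2k² + 7k + 7.
The coefficient of k is 7.

7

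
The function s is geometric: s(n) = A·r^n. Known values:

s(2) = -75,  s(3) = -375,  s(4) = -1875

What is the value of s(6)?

-46875

Consecutive ratio: -375/(-75) = 5, and -1875/(-375) = 5, so r = 5.
Then A·5^2 = -75 gives A = -3, and s(n) = -3·5^n.
s(6) = -3·5^6 = -46875.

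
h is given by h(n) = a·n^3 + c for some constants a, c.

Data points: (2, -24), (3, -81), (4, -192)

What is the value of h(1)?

From h(2) = -24 and h(3) = -81: 8a + c = -24 and 27a + c = -81.
Subtracting: 19a = -57, so a = -3; then c = -24 − (-3)·8 = 0.
So h(n) = -3n³ + 0, and h(1) = -3.

-3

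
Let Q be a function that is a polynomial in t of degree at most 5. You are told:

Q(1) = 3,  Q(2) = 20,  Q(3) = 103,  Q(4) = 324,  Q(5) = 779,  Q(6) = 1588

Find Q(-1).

Write Q(t) = at^5 + bt^4 + ct³ + dt² + et + p; the 6 given values yield a linear system in the 6 coefficients.
Solving, the leading coefficient vanishes, and Q(t) = t^4 + 2t³ - 4t² + 4.
Then Q(-1) = -1.

-1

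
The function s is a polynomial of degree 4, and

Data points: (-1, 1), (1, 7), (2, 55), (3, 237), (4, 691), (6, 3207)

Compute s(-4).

Write s(k) = ak^4 + bk³ + ck² + dk + e; the 6 given values yield a linear system in the 5 coefficients.
Solving, s(k) = 2k^4 + 3k³ - k² + 3.
Then s(-4) = 307.

307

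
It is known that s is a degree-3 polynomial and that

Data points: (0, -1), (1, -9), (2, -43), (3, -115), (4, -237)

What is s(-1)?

Write s(t) = at³ + bt² + ct + d; the 5 given values yield a linear system in the 4 coefficients.
Solving, s(t) = -2t³ - 7t² + t - 1.
Then s(-1) = -7.

-7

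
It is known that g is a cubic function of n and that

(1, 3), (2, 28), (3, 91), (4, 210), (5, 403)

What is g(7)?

Write g(n) = an³ + bn² + cn + d; the 5 given values yield a linear system in the 4 coefficients.
Solving, g(n) = 3n³ + n² + n - 2.
Then g(7) = 1083.

1083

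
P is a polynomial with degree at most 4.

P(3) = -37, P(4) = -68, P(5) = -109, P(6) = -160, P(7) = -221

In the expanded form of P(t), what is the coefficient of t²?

First differences: -31, -41, -51, -61. Second differences: -10, -10, -10.
Level-2 differences are constant, so P has degree 2.
Fitting a degree-2 polynomial gives P(t) = -5t² + 4t - 4.
The coefficient of t² is -5.

-5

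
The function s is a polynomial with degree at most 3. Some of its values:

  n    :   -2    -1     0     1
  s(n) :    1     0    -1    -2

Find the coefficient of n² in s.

First differences: -1, -1, -1.
Level-1 differences are constant, so s has degree 1.
Fitting a degree-1 polynomial gives s(n) = -n - 1.
The coefficient of n² is 0.

0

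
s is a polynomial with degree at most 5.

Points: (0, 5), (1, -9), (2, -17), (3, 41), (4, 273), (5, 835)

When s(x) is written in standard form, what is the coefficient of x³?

First differences: -14, -8, 58, 232, 562. Second differences: 6, 66, 174, 330. Third differences: 60, 108, 156. Fourth differences: 48, 48.
Level-4 differences are constant, so s has degree 4.
Fitting a degree-4 polynomial gives s(x) = 2x^4 - 2x³ - 5x² - 9x + 5.
The coefficient of x³ is -2.

-2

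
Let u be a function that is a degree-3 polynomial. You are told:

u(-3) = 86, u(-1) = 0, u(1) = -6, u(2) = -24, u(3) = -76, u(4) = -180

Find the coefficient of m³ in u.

-3

Write u(m) = am³ + bm² + cm + d; the 6 given values yield a linear system in the 4 coefficients.
Solving, u(m) = -3m³ + m² - 4.
The coefficient of m³ is -3.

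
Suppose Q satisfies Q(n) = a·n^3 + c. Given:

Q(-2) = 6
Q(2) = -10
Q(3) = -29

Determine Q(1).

-3

From Q(-2) = 6 and Q(2) = -10: -8a + c = 6 and 8a + c = -10.
Subtracting: 16a = -16, so a = -1; then c = 6 − (-1)·(-8) = -2.
So Q(n) = -1n³ − 2, and Q(1) = -3.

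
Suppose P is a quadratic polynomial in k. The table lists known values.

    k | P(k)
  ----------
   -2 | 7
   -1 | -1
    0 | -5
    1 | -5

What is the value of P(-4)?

35

First differences: -8, -4, 0. Second differences: 4, 4.
Level-2 differences are constant, so P has degree 2.
Fitting a degree-2 polynomial gives P(k) = 2k² - 2k - 5.
Then P(-4) = 35.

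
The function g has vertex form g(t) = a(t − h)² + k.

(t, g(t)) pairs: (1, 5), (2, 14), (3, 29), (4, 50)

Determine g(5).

First differences 9, 15, 21; second difference 6 = 2a, so a = 3.
Expanding, the t-coefficient is −2ah = -6h; matching it to the data gives h = 0, and then k = 2.
So g(t) = 3(t + 0)² + 2.
g(5) = 3·5² + 2 = 77.

77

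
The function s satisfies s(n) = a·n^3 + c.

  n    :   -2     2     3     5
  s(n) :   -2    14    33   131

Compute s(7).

349

From s(-2) = -2 and s(2) = 14: -8a + c = -2 and 8a + c = 14.
Subtracting: 16a = 16, so a = 1; then c = -2 − 1·(-8) = 6.
So s(n) = 1n³ + 6, and s(7) = 349.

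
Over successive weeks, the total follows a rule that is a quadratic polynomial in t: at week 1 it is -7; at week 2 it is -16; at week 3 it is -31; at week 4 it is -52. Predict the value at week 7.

Write the value at t as P(t).
Write P(t) = at² + bt + c; the 4 given values yield a linear system in the 3 coefficients.
Solving, P(t) = -3t² - 4.
Then P(7) = -151.

-151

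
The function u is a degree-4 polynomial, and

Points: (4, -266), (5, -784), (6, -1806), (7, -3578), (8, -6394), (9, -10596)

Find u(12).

First differences: -518, -1022, -1772, -2816, -4202. Second differences: -504, -750, -1044, -1386. Third differences: -246, -294, -342. Fourth differences: -48, -48.
Level-4 differences are constant, so u has degree 4.
Fitting a degree-4 polynomial gives u(m) = -2m^4 + 3m³ + 5m² - 8m + 6.
Then u(12) = -35658.

-35658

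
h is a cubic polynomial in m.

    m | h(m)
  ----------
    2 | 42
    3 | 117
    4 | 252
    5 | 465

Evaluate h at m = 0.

0

Write h(m) = am³ + bm² + cm + d; the 4 given values yield a linear system in the 4 coefficients.
Solving, h(m) = 3m³ + 3m² + 3m.
Then h(0) = 0.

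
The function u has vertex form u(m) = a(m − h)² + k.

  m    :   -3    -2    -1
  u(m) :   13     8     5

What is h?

First differences -5, -3; second difference 2 = 2a, so a = 1.
Expanding, the m-coefficient is −2ah = -2h; matching it to the data gives h = 0, and then k = 4.
So u(m) = 1(m + 0)² + 4.
Hence h = 0.

0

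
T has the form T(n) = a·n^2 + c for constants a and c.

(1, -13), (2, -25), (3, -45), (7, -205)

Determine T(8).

From T(1) = -13 and T(2) = -25: 1a + c = -13 and 4a + c = -25.
Subtracting: 3a = -12, so a = -4; then c = -13 − (-4)·1 = -9.
So T(n) = -4n² − 9, and T(8) = -265.

-265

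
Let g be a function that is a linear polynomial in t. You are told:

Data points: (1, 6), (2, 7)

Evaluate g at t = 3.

8

Write g(t) = at + b; the 2 given values yield a linear system in the 2 coefficients.
Solving, g(t) = t + 5.
Then g(3) = 8.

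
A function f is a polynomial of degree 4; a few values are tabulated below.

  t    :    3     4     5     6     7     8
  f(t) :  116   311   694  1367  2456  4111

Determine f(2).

31

First differences: 195, 383, 673, 1089, 1655. Second differences: 188, 290, 416, 566. Third differences: 102, 126, 150. Fourth differences: 24, 24.
Level-4 differences are constant, so f has degree 4.
Fitting a degree-4 polynomial gives f(t) = t^4 - t³ + 9t² - 6t - 1.
Then f(2) = 31.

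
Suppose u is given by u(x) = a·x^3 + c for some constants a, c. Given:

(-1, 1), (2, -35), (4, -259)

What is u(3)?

-111

From u(-1) = 1 and u(2) = -35: -1a + c = 1 and 8a + c = -35.
Subtracting: 9a = -36, so a = -4; then c = 1 − (-4)·(-1) = -3.
So u(x) = -4x³ − 3, and u(3) = -111.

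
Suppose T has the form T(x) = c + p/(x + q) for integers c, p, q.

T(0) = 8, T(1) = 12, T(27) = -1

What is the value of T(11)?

-3

(T(x) − c)(x + q) = p for each data point; the three points give a linear system in c and q, then p follows.
Solving: c = 0, q = -3, p = -24, so T(x) = -24/(x − 3).
Then T(11) = 0 − 24/8 = -3.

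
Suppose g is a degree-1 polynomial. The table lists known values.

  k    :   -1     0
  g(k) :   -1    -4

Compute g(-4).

Write g(k) = ak + b; the 2 given values yield a linear system in the 2 coefficients.
Solving, g(k) = -3k - 4.
Then g(-4) = 8.

8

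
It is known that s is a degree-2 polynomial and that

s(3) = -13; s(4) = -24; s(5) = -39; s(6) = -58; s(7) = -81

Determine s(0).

-4

First differences: -11, -15, -19, -23. Second differences: -4, -4, -4.
Level-2 differences are constant, so s has degree 2.
Fitting a degree-2 polynomial gives s(k) = -2k² + 3k - 4.
Then s(0) = -4.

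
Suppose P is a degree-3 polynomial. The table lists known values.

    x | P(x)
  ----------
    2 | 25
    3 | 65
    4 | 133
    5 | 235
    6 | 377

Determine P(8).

Write P(x) = ax³ + bx² + cx + d; the 5 given values yield a linear system in the 4 coefficients.
Solving, P(x) = x³ + 5x² - 4x + 5.
Then P(8) = 805.

805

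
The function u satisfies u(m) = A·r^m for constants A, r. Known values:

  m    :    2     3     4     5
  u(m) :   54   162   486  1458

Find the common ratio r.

Consecutive ratio: 162/54 = 3, and 486/162 = 3, so r = 3.
Then A·3^2 = 54 gives A = 6, and u(m) = 6·3^m.

3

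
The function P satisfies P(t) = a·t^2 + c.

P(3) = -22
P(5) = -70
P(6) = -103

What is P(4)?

-43

From P(3) = -22 and P(5) = -70: 9a + c = -22 and 25a + c = -70.
Subtracting: 16a = -48, so a = -3; then c = -22 − (-3)·9 = 5.
So P(t) = -3t² + 5, and P(4) = -43.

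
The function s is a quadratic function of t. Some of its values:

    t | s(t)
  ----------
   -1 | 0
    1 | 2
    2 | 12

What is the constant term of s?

-2

Write s(t) = at² + bt + c; the 3 given values yield a linear system in the 3 coefficients.
Solving, s(t) = 3t² + t - 2.
The constant term is s(0) = -2.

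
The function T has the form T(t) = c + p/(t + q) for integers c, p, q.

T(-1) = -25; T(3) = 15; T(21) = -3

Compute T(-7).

(T(t) − c)(t + q) = p for each data point; the three points give a linear system in c and q, then p follows.
Solving: c = -5, q = -1, p = 40, so T(t) = -5 + 40/(t − 1).
Then T(-7) = -5 + 40/(-8) = -10.

-10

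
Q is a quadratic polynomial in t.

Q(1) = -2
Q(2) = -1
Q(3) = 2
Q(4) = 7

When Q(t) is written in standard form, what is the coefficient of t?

-2

First differences: 1, 3, 5. Second differences: 2, 2.
Level-2 differences are constant, so Q has degree 2.
Fitting a degree-2 polynomial gives Q(t) = t² - 2t - 1.
The coefficient of t is -2.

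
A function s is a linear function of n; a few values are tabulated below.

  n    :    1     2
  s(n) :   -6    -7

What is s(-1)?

Write s(n) = an + b; the 2 given values yield a linear system in the 2 coefficients.
Solving, s(n) = -n - 5.
Then s(-1) = -4.

-4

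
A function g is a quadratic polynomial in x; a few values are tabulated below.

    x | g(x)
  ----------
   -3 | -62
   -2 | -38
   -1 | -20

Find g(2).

Write g(x) = ax² + bx + c; the 3 given values yield a linear system in the 3 coefficients.
Solving, g(x) = -3x² + 9x - 8.
Then g(2) = -2.

-2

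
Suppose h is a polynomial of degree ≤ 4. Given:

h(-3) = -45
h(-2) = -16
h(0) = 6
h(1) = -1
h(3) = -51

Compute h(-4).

-86

Write h(n) = an^4 + bn³ + cn² + dn + e; the 5 given values yield a linear system in the 5 coefficients.
Solving, the top 2 coefficients vanish, and h(n) = -6n² - n + 6.
Then h(-4) = -86.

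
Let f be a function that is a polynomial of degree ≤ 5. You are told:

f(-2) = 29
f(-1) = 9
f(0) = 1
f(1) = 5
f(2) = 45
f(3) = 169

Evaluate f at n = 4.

First differences: -20, -8, 4, 40, 124. Second differences: 12, 12, 36, 84. Third differences: 0, 24, 48. Fourth differences: 24, 24.
Level-4 differences are constant, so f has degree 4.
Fitting a degree-4 polynomial gives f(n) = n^4 + 2n³ + 5n² - 4n + 1.
Then f(4) = 449.

449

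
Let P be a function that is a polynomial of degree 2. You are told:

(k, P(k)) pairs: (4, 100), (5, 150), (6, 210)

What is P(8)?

Write P(k) = ak² + bk + c; the 3 given values yield a linear system in the 3 coefficients.
Solving, P(k) = 5k² + 5k.
Then P(8) = 360.

360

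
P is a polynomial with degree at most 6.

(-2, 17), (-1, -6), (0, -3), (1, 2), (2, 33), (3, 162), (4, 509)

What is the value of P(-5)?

1202

Write P(m) = am^6 + bm^5 + cm^4 + dm³ + em² + pm + q; the 7 given values yield a linear system in the 7 coefficients.
Solving, the top 2 coefficients vanish, and P(m) = 2m^4 - m² + 4m - 3.
Then P(-5) = 1202.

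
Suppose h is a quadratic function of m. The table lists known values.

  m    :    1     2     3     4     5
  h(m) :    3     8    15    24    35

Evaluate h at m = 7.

63

First differences: 5, 7, 9, 11. Second differences: 2, 2, 2.
Level-2 differences are constant, so h has degree 2.
Fitting a degree-2 polynomial gives h(m) = m² + 2m.
Then h(7) = 63.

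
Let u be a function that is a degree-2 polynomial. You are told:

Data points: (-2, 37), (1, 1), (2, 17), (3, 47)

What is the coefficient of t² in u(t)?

Write u(t) = at² + bt + c; the 4 given values yield a linear system in the 3 coefficients.
Solving, u(t) = 7t² - 5t - 1.
The coefficient of t² is 7.

7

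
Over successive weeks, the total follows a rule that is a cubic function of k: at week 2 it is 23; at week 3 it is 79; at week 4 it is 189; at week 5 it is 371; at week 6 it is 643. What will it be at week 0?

1

Write the value at k as g(k).
Write g(k) = ak³ + bk² + ck + d; the 5 given values yield a linear system in the 4 coefficients.
Solving, g(k) = 3k³ - k + 1.
Then g(0) = 1.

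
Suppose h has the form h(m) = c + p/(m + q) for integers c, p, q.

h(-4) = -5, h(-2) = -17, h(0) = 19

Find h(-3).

(h(m) − c)(m + q) = p for each data point; the three points give a linear system in c and q, then p follows.
Solving: c = 1, q = 1, p = 18, so h(m) = 1 + 18/(m + 1).
Then h(-3) = 1 + 18/(-2) = -8.

-8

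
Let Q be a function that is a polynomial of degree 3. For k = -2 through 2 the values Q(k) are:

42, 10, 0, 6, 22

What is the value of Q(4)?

60

First differences: -32, -10, 6, 16. Second differences: 22, 16, 10. Third differences: -6, -6.
Level-3 differences are constant, so Q has degree 3.
Fitting a degree-3 polynomial gives Q(k) = -k³ + 8k² - k.
Then Q(4) = 60.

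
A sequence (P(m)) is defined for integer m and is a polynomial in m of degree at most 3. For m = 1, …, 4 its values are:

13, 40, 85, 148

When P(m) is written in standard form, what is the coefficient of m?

First differences: 27, 45, 63. Second differences: 18, 18.
Level-2 differences are constant, so P has degree 2.
Fitting a degree-2 polynomial gives P(m) = 9m² + 4.
The coefficient of m is 0.

0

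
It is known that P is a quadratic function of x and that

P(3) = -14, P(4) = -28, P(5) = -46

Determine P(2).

-4

Write P(x) = ax² + bx + c; the 3 given values yield a linear system in the 3 coefficients.
Solving, P(x) = -2x² + 4.
Then P(2) = -4.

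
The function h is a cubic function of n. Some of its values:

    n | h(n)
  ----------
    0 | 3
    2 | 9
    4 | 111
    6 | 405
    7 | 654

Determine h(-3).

-36

Write h(n) = an³ + bn² + cn + d; the 5 given values yield a linear system in the 4 coefficients.
Solving, h(n) = 2n³ - 5n + 3.
Then h(-3) = -36.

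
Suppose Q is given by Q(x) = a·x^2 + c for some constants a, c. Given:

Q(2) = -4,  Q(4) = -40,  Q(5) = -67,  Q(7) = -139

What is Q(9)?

From Q(2) = -4 and Q(4) = -40: 4a + c = -4 and 16a + c = -40.
Subtracting: 12a = -36, so a = -3; then c = -4 − (-3)·4 = 8.
So Q(x) = -3x² + 8, and Q(9) = -235.

-235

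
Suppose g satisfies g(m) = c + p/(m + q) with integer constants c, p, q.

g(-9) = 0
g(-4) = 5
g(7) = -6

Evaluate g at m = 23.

(g(m) − c)(m + q) = p for each data point; the three points give a linear system in c and q, then p follows.
Solving: c = -3, q = 1, p = -24, so g(m) = -3 − 24/(m + 1).
Then g(23) = -3 − 24/24 = -4.

-4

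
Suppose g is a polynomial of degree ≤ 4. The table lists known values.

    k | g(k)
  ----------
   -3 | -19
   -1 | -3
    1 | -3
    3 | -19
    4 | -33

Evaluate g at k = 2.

Write g(k) = ak^4 + bk³ + ck² + dk + e; the 5 given values yield a linear system in the 5 coefficients.
Solving, the top 2 coefficients vanish, and g(k) = -2k² - 1.
Then g(2) = -9.

-9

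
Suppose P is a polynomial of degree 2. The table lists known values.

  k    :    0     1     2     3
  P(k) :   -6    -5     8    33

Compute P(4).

70

Write P(k) = ak² + bk + c; the 4 given values yield a linear system in the 3 coefficients.
Solving, P(k) = 6k² - 5k - 6.
Then P(4) = 70.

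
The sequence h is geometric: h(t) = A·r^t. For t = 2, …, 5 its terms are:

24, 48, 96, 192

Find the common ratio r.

Consecutive ratio: 48/24 = 2, and 96/48 = 2, so r = 2.
Then A·2^2 = 24 gives A = 6, and h(t) = 6·2^t.

2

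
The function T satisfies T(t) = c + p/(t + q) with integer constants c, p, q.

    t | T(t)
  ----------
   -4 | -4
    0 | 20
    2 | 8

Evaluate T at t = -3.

(T(t) − c)(t + q) = p for each data point; the three points give a linear system in c and q, then p follows.
Solving: c = 2, q = 1, p = 18, so T(t) = 2 + 18/(t + 1).
Then T(-3) = 2 + 18/(-2) = -7.

-7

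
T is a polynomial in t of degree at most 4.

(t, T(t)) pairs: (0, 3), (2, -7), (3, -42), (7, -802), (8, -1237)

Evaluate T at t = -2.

53

Write T(t) = at^4 + bt³ + ct² + dt + e; the 5 given values yield a linear system in the 5 coefficients.
Solving, the leading coefficient vanishes, and T(t) = -3t³ + 5t² - 3t + 3.
Then T(-2) = 53.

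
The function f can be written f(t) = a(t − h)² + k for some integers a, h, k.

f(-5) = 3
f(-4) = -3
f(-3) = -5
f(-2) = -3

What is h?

-3

First differences -6, -2, 2; second difference 4 = 2a, so a = 2.
Expanding, the t-coefficient is −2ah = -4h; matching it to the data gives h = -3, and then k = -5.
So f(t) = 2(t + 3)² − 5.
Hence h = -3.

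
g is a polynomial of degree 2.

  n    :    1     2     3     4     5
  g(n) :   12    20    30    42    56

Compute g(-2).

First differences: 8, 10, 12, 14. Second differences: 2, 2, 2.
Level-2 differences are constant, so g has degree 2.
Fitting a degree-2 polynomial gives g(n) = n² + 5n + 6.
Then g(-2) = 0.

0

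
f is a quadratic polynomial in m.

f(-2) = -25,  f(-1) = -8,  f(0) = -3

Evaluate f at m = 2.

Write f(m) = am² + bm + c; the 3 given values yield a linear system in the 3 coefficients.
Solving, f(m) = -6m² - m - 3.
Then f(2) = -29.

-29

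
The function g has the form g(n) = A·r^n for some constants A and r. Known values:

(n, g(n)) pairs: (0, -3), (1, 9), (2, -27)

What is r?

Consecutive ratio: 9/(-3) = -3, and -27/9 = -3, so r = -3.
Then A·(-3)^0 = -3 gives A = -3, and g(n) = -3·(-3)^n.

-3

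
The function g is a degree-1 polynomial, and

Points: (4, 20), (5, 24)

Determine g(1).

Write g(x) = ax + b; the 2 given values yield a linear system in the 2 coefficients.
Solving, g(x) = 4x + 4.
Then g(1) = 8.

8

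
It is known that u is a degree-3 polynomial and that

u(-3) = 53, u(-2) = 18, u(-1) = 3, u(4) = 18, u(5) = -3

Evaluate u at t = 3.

Write u(t) = at³ + bt² + ct + d; the 5 given values yield a linear system in the 4 coefficients.
Solving, u(t) = -t³ + 4t² + 4t + 2.
Then u(3) = 23.

23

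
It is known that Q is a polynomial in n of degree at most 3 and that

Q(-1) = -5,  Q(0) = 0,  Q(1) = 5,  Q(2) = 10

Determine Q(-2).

Write Q(n) = an³ + bn² + cn + d; the 4 given values yield a linear system in the 4 coefficients.
Solving, the top 2 coefficients vanish, and Q(n) = 5n.
Then Q(-2) = -10.

-10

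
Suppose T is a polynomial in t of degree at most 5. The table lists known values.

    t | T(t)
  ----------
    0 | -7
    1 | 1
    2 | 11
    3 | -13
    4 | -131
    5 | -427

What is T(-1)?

-1

Write T(t) = at^5 + bt^4 + ct³ + dt² + et + p; the 6 given values yield a linear system in the 6 coefficients.
Solving, the leading coefficient vanishes, and T(t) = -t^4 + 8t² + t - 7.
Then T(-1) = -1.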